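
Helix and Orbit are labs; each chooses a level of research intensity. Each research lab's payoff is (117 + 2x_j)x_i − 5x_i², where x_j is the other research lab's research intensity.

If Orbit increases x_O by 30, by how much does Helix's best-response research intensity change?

6

Helix's payoff is (117 + 2x_O)x_H − 5x_H².
∂π/∂x_H = 117 + 2x_O − 10x_H = 0, so x_H = 11.7 + 0.2x_O.
The reaction-function slope is 0.2, so a 30-unit rise in x_O moves x_H by 0.2 × 30 = 6. Helix's best response rises — the actions are strategic complements.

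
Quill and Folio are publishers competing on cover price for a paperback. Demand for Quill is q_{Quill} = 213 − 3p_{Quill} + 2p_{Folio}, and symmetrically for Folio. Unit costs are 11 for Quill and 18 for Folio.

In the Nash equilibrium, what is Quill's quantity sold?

155.4375

Quill's profit: π = (p_{Quill} − 11)(213 − 3p_{Quill} + 2p_{Folio}).
∂π/∂p_{Quill} = 246 − 6p_{Quill} + 2p_{Folio} = 0 ⇒ p_{Quill} = 41 + (1/3)p_{Folio}.
Similarly p_{Folio} = 44.5 + (1/3)p_{Quill}.
Substituting the second reaction function into the first: p_{Quill} = 41 + (1/3)(44.5 + (1/3)p_{Quill}), which gives (8/9)p_{Quill} = 335/6 ⇒ p_{Quill} = 62.8125.
Then p_{Folio} = 44.5 + (1/3)·62.8125 = 65.4375.
q_{Quill} = 213 − 3·62.8125 + 2·65.4375 = 155.4375.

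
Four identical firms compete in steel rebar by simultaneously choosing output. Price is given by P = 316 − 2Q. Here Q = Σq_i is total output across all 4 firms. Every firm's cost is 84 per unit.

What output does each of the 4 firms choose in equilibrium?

A representative firm's profit is π_i = q_i(316 − 2Q) − 84q_i, with Q = q_i + Σ_{j≠i} q_j.
First-order condition: 232 − 4q_i − 2Σ_{j≠i} q_j = 0.
With identical firms, set every q_j = q: then 232 − 4q − 6q = 0, i.e. q = 232/10 = 23.2.

23.2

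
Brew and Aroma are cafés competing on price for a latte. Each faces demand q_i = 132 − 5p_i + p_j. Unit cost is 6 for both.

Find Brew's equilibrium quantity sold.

Brew's profit: π = (p_{Brew} − 6)(132 − 5p_{Brew} + p_{Aroma}).
∂π/∂p_{Brew} = 162 − 10p_{Brew} + p_{Aroma} = 0 ⇒ p_{Brew} = 16.2 + 0.1p_{Aroma}.
The game is symmetric, so in equilibrium p_{Aroma} = p_{Brew}: the reaction function gives 0.9p_{Brew} = 16.2, hence p_{Brew} = 18.
q_{Brew} = 132 − 5·18 + 18 = 60.

60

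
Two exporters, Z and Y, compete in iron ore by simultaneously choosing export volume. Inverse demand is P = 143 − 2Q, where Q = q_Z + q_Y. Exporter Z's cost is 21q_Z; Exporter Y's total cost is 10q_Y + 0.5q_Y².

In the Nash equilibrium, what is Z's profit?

Exporter Z's profit: π = q_Z(143 − 2(q_Z + q_Y)) − 21q_Z.
∂π/∂q_Z = 122 − 4q_Z − 2q_Y = 0, so q_Z = 30.5 − 0.5q_Y.
For Y: ∂π/∂q_Y = 133 − 5q_Y − 2q_Z = 0 ⇒ q_Y = 26.6 − 0.4q_Z.
Solving the two reaction functions simultaneously: (1 − (−0.5)(−0.4))q_Z = 30.5 − 0.5·26.6, so 0.8q_Z = 17.2 and q_Z = 21.5.
Then q_Y = 26.6 − 0.4·21.5 = 18.
Price P = 143 − 2·39.5 = 64.
Z's profit: (64 − 21)·21.5 = 924.5.

924.5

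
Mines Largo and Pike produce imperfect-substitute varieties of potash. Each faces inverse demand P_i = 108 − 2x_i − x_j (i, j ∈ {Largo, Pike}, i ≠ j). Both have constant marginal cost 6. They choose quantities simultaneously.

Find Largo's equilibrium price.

46.8

Mine Largo's profit: π = x_{Largo}(108 − 2x_{Largo} − x_{Pike}) − 6x_{Largo}.
∂π/∂x_{Largo} = 102 − 4x_{Largo} − x_{Pike} = 0 ⇒ x_{Largo} = 25.5 − 0.25x_{Pike}.
By symmetry x_{Pike} = x_{Largo}; substituting into the reaction function, 1.25x_{Largo} = 25.5 and x_{Largo} = 20.4.
P_{Largo} = 108 − 2·20.4 − 20.4 = 46.8.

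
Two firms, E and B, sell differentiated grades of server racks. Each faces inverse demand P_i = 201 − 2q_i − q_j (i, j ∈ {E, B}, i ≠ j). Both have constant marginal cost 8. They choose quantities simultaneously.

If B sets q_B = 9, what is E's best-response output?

46

Firm E's profit: π = q_E(201 − 2q_E − q_B) − 8q_E.
∂π/∂q_E = 193 − 4q_E − q_B = 0 ⇒ q_E = 48.25 − 0.25q_B.
At q_B = 9: q_E = 48.25 − 0.25·9 = 46.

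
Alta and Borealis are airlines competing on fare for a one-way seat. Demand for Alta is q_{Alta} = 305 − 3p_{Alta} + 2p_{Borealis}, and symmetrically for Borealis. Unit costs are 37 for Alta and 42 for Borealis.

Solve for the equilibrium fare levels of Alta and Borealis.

Alta's profit: π = (p_{Alta} − 37)(305 − 3p_{Alta} + 2p_{Borealis}).
∂π/∂p_{Alta} = 416 − 6p_{Alta} + 2p_{Borealis} = 0 ⇒ p_{Alta} = 208/3 + (1/3)p_{Borealis}.
Similarly p_{Borealis} = 431/6 + (1/3)p_{Alta}.
Plugging p_{Borealis} into Alta's best response: p_{Alta} = 208/3 + (1/3)(431/6 + (1/3)p_{Alta}) ⇒ (8/9)p_{Alta} = 1679/18, so p_{Alta} = 104.9375.
Then p_{Borealis} = 431/6 + (1/3)·104.9375 = 106.8125.

104.9375, 106.8125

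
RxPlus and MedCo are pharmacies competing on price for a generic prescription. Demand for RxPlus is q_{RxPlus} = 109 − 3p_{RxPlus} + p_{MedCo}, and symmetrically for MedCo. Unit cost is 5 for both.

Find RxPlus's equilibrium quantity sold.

RxPlus's profit: π = (p_{RxPlus} − 5)(109 − 3p_{RxPlus} + p_{MedCo}).
∂π/∂p_{RxPlus} = 124 − 6p_{RxPlus} + p_{MedCo} = 0 ⇒ p_{RxPlus} = 62/3 + (1/6)p_{MedCo}.
Setting p_{RxPlus} = p_{MedCo} in the reaction function: p_{RxPlus} = 62/3 + (1/6)p_{RxPlus}, so p_{RxPlus} = (62/3) / (5/6) = 24.8.
q_{RxPlus} = 109 − 3·24.8 + 24.8 = 59.4.

59.4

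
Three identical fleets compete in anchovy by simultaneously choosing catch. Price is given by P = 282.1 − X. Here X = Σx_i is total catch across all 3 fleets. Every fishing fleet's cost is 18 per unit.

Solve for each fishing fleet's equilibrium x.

66.025

A representative fishing fleet's profit is π_i = x_i(282.1 − X) − 18x_i, with X = x_i + Σ_{j≠i} x_j.
First-order condition: 264.1 − 2x_i − Σ_{j≠i} x_j = 0.
With identical fishing fleets, set every x_j = x: then 264.1 − 2x − 2x = 0, i.e. x = 264.1/4 = 66.025.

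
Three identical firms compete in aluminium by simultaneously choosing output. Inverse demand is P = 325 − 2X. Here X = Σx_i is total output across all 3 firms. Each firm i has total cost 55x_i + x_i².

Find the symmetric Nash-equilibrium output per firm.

A representative firm's profit is π_i = x_i(325 − 2X) − 55x_i − x_i², with X = x_i + Σ_{j≠i} x_j.
First-order condition: 270 − 6x_i − 2Σ_{j≠i} x_j = 0.
In a symmetric equilibrium every firm chooses the same x, so Σ_{j≠i} x_j = 2x. The condition becomes 270 − 10x = 0, giving x = 270/10 = 27.

27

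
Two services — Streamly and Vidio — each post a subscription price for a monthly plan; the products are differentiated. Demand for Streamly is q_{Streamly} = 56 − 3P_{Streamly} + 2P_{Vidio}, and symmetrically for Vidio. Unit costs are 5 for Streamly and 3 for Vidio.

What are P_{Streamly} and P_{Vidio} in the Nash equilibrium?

17.375, 16.625

Streamly's profit: π = (P_{Streamly} − 5)(56 − 3P_{Streamly} + 2P_{Vidio}).
∂π/∂P_{Streamly} = 71 − 6P_{Streamly} + 2P_{Vidio} = 0 ⇒ P_{Streamly} = 71/6 + (1/3)P_{Vidio}.
Similarly P_{Vidio} = 65/6 + (1/3)P_{Streamly}.
Solving the two reaction functions simultaneously: (1 − (1/3)(1/3))P_{Streamly} = 71/6 + (1/3)·(65/6), so (8/9)P_{Streamly} = 139/9 and P_{Streamly} = 17.375.
Then P_{Vidio} = 65/6 + (1/3)·17.375 = 16.625.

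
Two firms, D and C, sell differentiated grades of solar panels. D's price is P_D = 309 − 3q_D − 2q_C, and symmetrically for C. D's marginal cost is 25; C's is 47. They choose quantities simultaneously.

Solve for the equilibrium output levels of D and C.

36.875, 31.375

Firm D's profit: π = q_D(309 − 3q_D − 2q_C) − 25q_D.
∂π/∂q_D = 284 − 6q_D − 2q_C = 0 ⇒ q_D = 142/3 − (1/3)q_C.
Similarly q_C = 131/3 − (1/3)q_D.
Solving the two reaction functions simultaneously: (1 − (−1/3)(−1/3))q_D = 142/3 − (1/3)·(131/3), so (8/9)q_D = 295/9 and q_D = 36.875.
Then q_C = 131/3 − (1/3)·36.875 = 31.375.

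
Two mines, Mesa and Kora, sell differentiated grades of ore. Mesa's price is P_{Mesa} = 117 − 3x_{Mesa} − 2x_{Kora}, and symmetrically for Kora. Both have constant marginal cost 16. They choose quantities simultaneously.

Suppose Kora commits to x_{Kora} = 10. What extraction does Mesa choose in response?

13.5

Mine Mesa's profit: π = x_{Mesa}(117 − 3x_{Mesa} − 2x_{Kora}) − 16x_{Mesa}.
∂π/∂x_{Mesa} = 101 − 6x_{Mesa} − 2x_{Kora} = 0 ⇒ x_{Mesa} = 101/6 − (1/3)x_{Kora}.
At x_{Kora} = 10: x_{Mesa} = 101/6 − (1/3)·10 = 13.5.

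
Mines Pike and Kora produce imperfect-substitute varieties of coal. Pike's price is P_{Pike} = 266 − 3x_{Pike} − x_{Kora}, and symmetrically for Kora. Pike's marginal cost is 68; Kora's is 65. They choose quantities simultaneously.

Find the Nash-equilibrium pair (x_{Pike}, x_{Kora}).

28.2, 28.8

Mine Pike's profit: π = x_{Pike}(266 − 3x_{Pike} − x_{Kora}) − 68x_{Pike}.
∂π/∂x_{Pike} = 198 − 6x_{Pike} − x_{Kora} = 0 ⇒ x_{Pike} = 33 − (1/6)x_{Kora}.
Similarly x_{Kora} = 33.5 − (1/6)x_{Pike}.
Plugging x_{Kora} into Pike's best response: x_{Pike} = 33 − (1/6)(33.5 − (1/6)x_{Pike}) ⇒ (35/36)x_{Pike} = 329/12, so x_{Pike} = 28.2.
Then x_{Kora} = 33.5 − (1/6)·28.2 = 28.8.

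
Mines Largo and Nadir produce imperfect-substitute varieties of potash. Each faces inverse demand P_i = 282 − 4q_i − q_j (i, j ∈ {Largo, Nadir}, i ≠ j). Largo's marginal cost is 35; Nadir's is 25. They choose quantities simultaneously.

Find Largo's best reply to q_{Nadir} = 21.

28.25

Mine Largo's profit: π = q_{Largo}(282 − 4q_{Largo} − q_{Nadir}) − 35q_{Largo}.
∂π/∂q_{Largo} = 247 − 8q_{Largo} − q_{Nadir} = 0 ⇒ q_{Largo} = 30.875 − 0.125q_{Nadir}.
At q_{Nadir} = 21: q_{Largo} = 30.875 − 0.125·21 = 28.25.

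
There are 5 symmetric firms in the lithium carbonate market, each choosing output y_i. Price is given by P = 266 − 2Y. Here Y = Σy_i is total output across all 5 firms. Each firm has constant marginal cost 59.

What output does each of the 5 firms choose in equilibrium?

A representative firm's profit is π_i = y_i(266 − 2Y) − 59y_i, with Y = y_i + Σ_{j≠i} y_j.
First-order condition: 207 − 4y_i − 2Σ_{j≠i} y_j = 0.
In a symmetric equilibrium every firm chooses the same y, so Σ_{j≠i} y_j = 4y. The condition becomes 207 − 12y = 0, giving y = 207/12 = 17.25.

17.25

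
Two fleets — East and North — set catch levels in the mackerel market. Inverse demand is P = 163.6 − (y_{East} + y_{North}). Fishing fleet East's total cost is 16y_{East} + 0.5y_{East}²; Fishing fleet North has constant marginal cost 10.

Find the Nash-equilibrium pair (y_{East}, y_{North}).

Fishing fleet East's profit: π = y_{East}(163.6 − (y_{East} + y_{North})) − 16y_{East} − 0.5y_{East}².
∂π/∂y_{East} = 147.6 − 3y_{East} − y_{North} = 0, so y_{East} = 49.2 − (1/3)y_{North}.
For North: ∂π/∂y_{North} = 153.6 − 2y_{North} − y_{East} = 0 ⇒ y_{North} = 76.8 − 0.5y_{East}.
Solving the two reaction functions simultaneously: (1 − (−1/3)(−0.5))y_{East} = 49.2 − (1/3)·76.8, so (5/6)y_{East} = 23.6 and y_{East} = 28.32.
Then y_{North} = 76.8 − 0.5·28.32 = 62.64.

28.32, 62.64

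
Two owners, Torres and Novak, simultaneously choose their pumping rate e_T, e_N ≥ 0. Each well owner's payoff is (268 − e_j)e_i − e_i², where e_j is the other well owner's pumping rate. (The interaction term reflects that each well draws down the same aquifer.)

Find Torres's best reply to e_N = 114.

Torres's payoff is (268 − e_N)e_T − e_T².
∂π/∂e_T = 268 − e_N − 2e_T = 0, so e_T = 134 − 0.5e_N.
At e_N = 114: e_T = 134 − 0.5·114 = 77.

77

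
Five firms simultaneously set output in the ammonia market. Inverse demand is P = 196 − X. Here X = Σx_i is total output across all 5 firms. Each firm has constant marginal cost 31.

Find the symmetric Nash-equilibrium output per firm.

27.5

A representative firm's profit is π_i = x_i(196 − X) − 31x_i, with X = x_i + Σ_{j≠i} x_j.
First-order condition: 165 − 2x_i − Σ_{j≠i} x_j = 0.
In a symmetric equilibrium every firm chooses the same x, so Σ_{j≠i} x_j = 4x. The condition becomes 165 − 6x = 0, giving x = 165/6 = 27.5.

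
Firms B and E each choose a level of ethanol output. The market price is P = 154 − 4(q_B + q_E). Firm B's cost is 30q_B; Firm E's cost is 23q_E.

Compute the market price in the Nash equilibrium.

Firm B's profit: π = q_B(154 − 4(q_B + q_E)) − 30q_B.
∂π/∂q_B = 124 − 8q_B − 4q_E = 0, so q_B = 15.5 − 0.5q_E.
By the same steps for E: q_E = 16.375 − 0.5q_B.
Substituting the second reaction function into the first: q_B = 15.5 − 0.5(16.375 − 0.5q_B), which gives 0.75q_B = 7.3125 ⇒ q_B = 9.75.
Then q_E = 16.375 − 0.5·9.75 = 11.5.
Equilibrium price: P = 154 − 4·21.25 = 69.

69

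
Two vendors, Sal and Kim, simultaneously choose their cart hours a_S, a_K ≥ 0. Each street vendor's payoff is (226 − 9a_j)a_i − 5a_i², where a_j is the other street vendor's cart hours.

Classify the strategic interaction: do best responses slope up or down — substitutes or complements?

Sal's payoff is (226 − 9a_K)a_S − 5a_S².
∂π/∂a_S = 226 − 9a_K − 10a_S = 0, so a_S = 22.6 − 0.9a_K.
The best-response slope da_S/da_K = −0.9 < 0: the reaction function is downward-sloping, so the choices are strategic substitutes.

strategic substitutes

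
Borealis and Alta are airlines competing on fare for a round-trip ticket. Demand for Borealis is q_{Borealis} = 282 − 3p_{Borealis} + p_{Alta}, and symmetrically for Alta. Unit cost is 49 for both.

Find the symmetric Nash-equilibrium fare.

Borealis's profit: π = (p_{Borealis} − 49)(282 − 3p_{Borealis} + p_{Alta}).
∂π/∂p_{Borealis} = 429 − 6p_{Borealis} + p_{Alta} = 0 ⇒ p_{Borealis} = 71.5 + (1/6)p_{Alta}.
By symmetry p_{Alta} = p_{Borealis}; substituting into the reaction function, (5/6)p_{Borealis} = 71.5 and p_{Borealis} = 85.8.

85.8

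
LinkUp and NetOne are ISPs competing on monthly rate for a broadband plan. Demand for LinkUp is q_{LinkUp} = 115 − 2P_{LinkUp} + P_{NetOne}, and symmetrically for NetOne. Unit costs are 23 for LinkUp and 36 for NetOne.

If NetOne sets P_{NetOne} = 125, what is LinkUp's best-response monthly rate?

LinkUp's profit: π = (P_{LinkUp} − 23)(115 − 2P_{LinkUp} + P_{NetOne}).
∂π/∂P_{LinkUp} = 161 − 4P_{LinkUp} + P_{NetOne} = 0 ⇒ P_{LinkUp} = 40.25 + 0.25P_{NetOne}.
At P_{NetOne} = 125: P_{LinkUp} = 40.25 + 0.25·125 = 71.5.

71.5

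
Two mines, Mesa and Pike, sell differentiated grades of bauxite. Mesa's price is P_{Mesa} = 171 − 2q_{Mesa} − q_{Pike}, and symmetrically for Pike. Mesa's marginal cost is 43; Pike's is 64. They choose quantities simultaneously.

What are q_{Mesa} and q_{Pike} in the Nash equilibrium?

Mine Mesa's profit: π = q_{Mesa}(171 − 2q_{Mesa} − q_{Pike}) − 43q_{Mesa}.
∂π/∂q_{Mesa} = 128 − 4q_{Mesa} − q_{Pike} = 0 ⇒ q_{Mesa} = 32 − 0.25q_{Pike}.
Similarly q_{Pike} = 26.75 − 0.25q_{Mesa}.
Solving the two reaction functions simultaneously: (1 − (−0.25)(−0.25))q_{Mesa} = 32 − 0.25·26.75, so 0.9375q_{Mesa} = 25.3125 and q_{Mesa} = 27.
Then q_{Pike} = 26.75 − 0.25·27 = 20.

27, 20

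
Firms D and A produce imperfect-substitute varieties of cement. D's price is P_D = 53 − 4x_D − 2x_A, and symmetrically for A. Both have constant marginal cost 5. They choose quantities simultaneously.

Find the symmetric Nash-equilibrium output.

Firm D's profit: π = x_D(53 − 4x_D − 2x_A) − 5x_D.
∂π/∂x_D = 48 − 8x_D − 2x_A = 0 ⇒ x_D = 6 − 0.25x_A.
By symmetry x_A = x_D; substituting into the reaction function, 1.25x_D = 6 and x_D = 4.8.

4.8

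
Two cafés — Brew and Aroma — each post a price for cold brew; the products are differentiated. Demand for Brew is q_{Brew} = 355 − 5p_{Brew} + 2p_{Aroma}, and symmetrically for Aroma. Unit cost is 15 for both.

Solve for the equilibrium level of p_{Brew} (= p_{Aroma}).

Brew's profit: π = (p_{Brew} − 15)(355 − 5p_{Brew} + 2p_{Aroma}).
∂π/∂p_{Brew} = 430 − 10p_{Brew} + 2p_{Aroma} = 0 ⇒ p_{Brew} = 43 + 0.2p_{Aroma}.
The game is symmetric, so in equilibrium p_{Aroma} = p_{Brew}: the reaction function gives 0.8p_{Brew} = 43, hence p_{Brew} = 53.75.

53.75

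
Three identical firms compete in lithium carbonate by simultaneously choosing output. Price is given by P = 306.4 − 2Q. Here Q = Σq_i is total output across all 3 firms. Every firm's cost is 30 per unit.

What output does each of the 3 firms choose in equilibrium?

34.55

A representative firm's profit is π_i = q_i(306.4 − 2Q) − 30q_i, with Q = q_i + Σ_{j≠i} q_j.
First-order condition: 276.4 − 4q_i − 2Σ_{j≠i} q_j = 0.
Imposing symmetry (q_j = q for all j) turns Σ_{j≠i} q_j into 2q, so 276.4 = 8q and q = 34.55.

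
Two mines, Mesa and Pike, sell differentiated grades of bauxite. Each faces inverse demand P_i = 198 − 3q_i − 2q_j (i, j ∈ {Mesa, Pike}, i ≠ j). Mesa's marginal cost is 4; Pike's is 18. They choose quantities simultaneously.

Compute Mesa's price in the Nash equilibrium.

Mine Mesa's profit: π = q_{Mesa}(198 − 3q_{Mesa} − 2q_{Pike}) − 4q_{Mesa}.
∂π/∂q_{Mesa} = 194 − 6q_{Mesa} − 2q_{Pike} = 0 ⇒ q_{Mesa} = 97/3 − (1/3)q_{Pike}.
Similarly q_{Pike} = 30 − (1/3)q_{Mesa}.
Solving the two reaction functions simultaneously: (1 − (−1/3)(−1/3))q_{Mesa} = 97/3 − (1/3)·30, so (8/9)q_{Mesa} = 67/3 and q_{Mesa} = 25.125.
Then q_{Pike} = 30 − (1/3)·25.125 = 21.625.
P_{Mesa} = 198 − 3·25.125 − 2·21.625 = 79.375.

79.375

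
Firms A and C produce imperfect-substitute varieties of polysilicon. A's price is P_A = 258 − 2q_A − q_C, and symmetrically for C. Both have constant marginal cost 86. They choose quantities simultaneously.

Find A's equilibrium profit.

Firm A's profit: π = q_A(258 − 2q_A − q_C) − 86q_A.
∂π/∂q_A = 172 − 4q_A − q_C = 0 ⇒ q_A = 43 − 0.25q_C.
Setting q_A = q_C in the reaction function: q_A = 43 − 0.25q_A, so q_A = 43 / 1.25 = 34.4.
P_A = 258 − 2·34.4 − 34.4 = 154.8.
Profit = (154.8 − 86)·34.4 = 2366.72.

2366.72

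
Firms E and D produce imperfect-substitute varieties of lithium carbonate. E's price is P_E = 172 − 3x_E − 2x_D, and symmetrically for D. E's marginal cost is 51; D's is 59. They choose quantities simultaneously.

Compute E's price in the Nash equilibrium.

97.875

Firm E's profit: π = x_E(172 − 3x_E − 2x_D) − 51x_E.
∂π/∂x_E = 121 − 6x_E − 2x_D = 0 ⇒ x_E = 121/6 − (1/3)x_D.
Similarly x_D = 113/6 − (1/3)x_E.
Plugging x_D into E's best response: x_E = 121/6 − (1/3)(113/6 − (1/3)x_E) ⇒ (8/9)x_E = 125/9, so x_E = 15.625.
Then x_D = 113/6 − (1/3)·15.625 = 13.625.
P_E = 172 − 3·15.625 − 2·13.625 = 97.875.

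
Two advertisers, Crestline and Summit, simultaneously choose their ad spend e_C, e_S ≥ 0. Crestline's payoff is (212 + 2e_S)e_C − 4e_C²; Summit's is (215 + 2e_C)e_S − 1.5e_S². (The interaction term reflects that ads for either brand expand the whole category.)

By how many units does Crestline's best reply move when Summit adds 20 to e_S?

5

Expanding Crestline's payoff: 212e_C + 2e_Se_C − 4e_C².
∂π/∂e_C = 212 + 2e_S − 8e_C = 0, so e_C = 26.5 + 0.25e_S.
The reaction-function slope is 0.25, so a 20-unit rise in e_S moves e_C by 0.25 × 20 = 5. Crestline's best response rises — the actions are strategic complements.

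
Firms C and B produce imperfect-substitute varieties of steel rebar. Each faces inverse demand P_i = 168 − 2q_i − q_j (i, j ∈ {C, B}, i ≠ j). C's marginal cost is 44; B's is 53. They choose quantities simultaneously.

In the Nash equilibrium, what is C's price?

94.8

Firm C's profit: π = q_C(168 − 2q_C − q_B) − 44q_C.
∂π/∂q_C = 124 − 4q_C − q_B = 0 ⇒ q_C = 31 − 0.25q_B.
Similarly q_B = 28.75 − 0.25q_C.
Solving the two reaction functions simultaneously: (1 − (−0.25)(−0.25))q_C = 31 − 0.25·28.75, so 0.9375q_C = 23.8125 and q_C = 25.4.
Then q_B = 28.75 − 0.25·25.4 = 22.4.
P_C = 168 − 2·25.4 − 22.4 = 94.8.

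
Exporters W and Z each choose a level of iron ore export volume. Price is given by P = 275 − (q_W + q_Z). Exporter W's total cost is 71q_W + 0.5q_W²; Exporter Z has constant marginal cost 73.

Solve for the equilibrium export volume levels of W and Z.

Exporter W's profit: π = q_W(275 − (q_W + q_Z)) − 71q_W − 0.5q_W².
∂π/∂q_W = 204 − 3q_W − q_Z = 0, so q_W = 68 − (1/3)q_Z.
For Z: ∂π/∂q_Z = 202 − 2q_Z − q_W = 0 ⇒ q_Z = 101 − 0.5q_W.
Plugging q_Z into W's best response: q_W = 68 − (1/3)(101 − 0.5q_W) ⇒ (5/6)q_W = 103/3, so q_W = 41.2.
Then q_Z = 101 − 0.5·41.2 = 80.4.

41.2, 80.4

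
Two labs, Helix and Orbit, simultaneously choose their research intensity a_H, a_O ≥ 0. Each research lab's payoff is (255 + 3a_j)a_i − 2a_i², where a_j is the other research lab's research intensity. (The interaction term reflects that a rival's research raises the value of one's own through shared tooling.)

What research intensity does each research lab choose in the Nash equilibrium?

255

Helix's payoff is (255 + 3a_O)a_H − 2a_H².
∂π/∂a_H = 255 + 3a_O − 4a_H = 0, so a_H = 63.75 + 0.75a_O.
Setting a_H = a_O in the reaction function: a_H = 63.75 + 0.75a_H, so a_H = 63.75 / 0.25 = 255.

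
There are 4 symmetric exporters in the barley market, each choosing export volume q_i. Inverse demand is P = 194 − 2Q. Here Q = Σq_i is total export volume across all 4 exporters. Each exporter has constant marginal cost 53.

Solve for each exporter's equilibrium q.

A representative exporter's profit is π_i = q_i(194 − 2Q) − 53q_i, with Q = q_i + Σ_{j≠i} q_j.
First-order condition: 141 − 4q_i − 2Σ_{j≠i} q_j = 0.
With identical exporters, set every q_j = q: then 141 − 4q − 6q = 0, i.e. q = 141/10 = 14.1.

14.1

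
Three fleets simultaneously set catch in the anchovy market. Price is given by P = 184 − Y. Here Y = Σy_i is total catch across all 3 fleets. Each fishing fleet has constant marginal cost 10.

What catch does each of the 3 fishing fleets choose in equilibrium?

43.5

A representative fishing fleet's profit is π_i = y_i(184 − Y) − 10y_i, with Y = y_i + Σ_{j≠i} y_j.
First-order condition: 174 − 2y_i − Σ_{j≠i} y_j = 0.
In a symmetric equilibrium every fishing fleet chooses the same y, so Σ_{j≠i} y_j = 2y. The condition becomes 174 − 4y = 0, giving y = 174/4 = 43.5.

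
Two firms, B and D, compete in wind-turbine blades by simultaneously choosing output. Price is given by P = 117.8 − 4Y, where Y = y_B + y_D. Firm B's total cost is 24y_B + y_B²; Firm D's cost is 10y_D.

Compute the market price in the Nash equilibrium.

Firm B's profit: π = y_B(117.8 − 4(y_B + y_D)) − 24y_B − y_B².
∂π/∂y_B = 93.8 − 10y_B − 4y_D = 0, so y_B = 9.38 − 0.4y_D.
For D: ∂π/∂y_D = 107.8 − 8y_D − 4y_B = 0 ⇒ y_D = 13.475 − 0.5y_B.
Plugging y_D into B's best response: y_B = 9.38 − 0.4(13.475 − 0.5y_B) ⇒ 0.8y_B = 3.99, so y_B = 4.9875.
Then y_D = 13.475 − 0.5·4.9875 = 1757/160.
Equilibrium price: P = 117.8 − 4·(511/32) = 53.925.

53.925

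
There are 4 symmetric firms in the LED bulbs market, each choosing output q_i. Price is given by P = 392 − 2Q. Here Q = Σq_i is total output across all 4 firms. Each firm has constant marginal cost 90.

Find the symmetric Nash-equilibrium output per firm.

30.2

A representative firm's profit is π_i = q_i(392 − 2Q) − 90q_i, with Q = q_i + Σ_{j≠i} q_j.
First-order condition: 302 − 4q_i − 2Σ_{j≠i} q_j = 0.
Imposing symmetry (q_j = q for all j) turns Σ_{j≠i} q_j into 3q, so 302 = 10q and q = 30.2.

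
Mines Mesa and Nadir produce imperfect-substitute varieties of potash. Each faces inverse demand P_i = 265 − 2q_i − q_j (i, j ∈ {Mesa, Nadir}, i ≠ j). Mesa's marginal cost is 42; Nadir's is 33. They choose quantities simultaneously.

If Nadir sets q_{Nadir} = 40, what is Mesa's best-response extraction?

45.75

Mine Mesa's profit: π = q_{Mesa}(265 − 2q_{Mesa} − q_{Nadir}) − 42q_{Mesa}.
∂π/∂q_{Mesa} = 223 − 4q_{Mesa} − q_{Nadir} = 0 ⇒ q_{Mesa} = 55.75 − 0.25q_{Nadir}.
At q_{Nadir} = 40: q_{Mesa} = 55.75 − 0.25·40 = 45.75.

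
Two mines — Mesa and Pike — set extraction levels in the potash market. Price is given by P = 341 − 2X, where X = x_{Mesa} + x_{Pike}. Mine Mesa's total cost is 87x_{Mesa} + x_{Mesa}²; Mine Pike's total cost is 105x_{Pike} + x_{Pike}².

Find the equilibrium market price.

Mine Mesa's profit: π = x_{Mesa}(341 − 2(x_{Mesa} + x_{Pike})) − 87x_{Mesa} − x_{Mesa}².
∂π/∂x_{Mesa} = 254 − 6x_{Mesa} − 2x_{Pike} = 0, so x_{Mesa} = 127/3 − (1/3)x_{Pike}.
By the same steps for Pike: x_{Pike} = 118/3 − (1/3)x_{Mesa}.
Plugging x_{Pike} into Mesa's best response: x_{Mesa} = 127/3 − (1/3)(118/3 − (1/3)x_{Mesa}) ⇒ (8/9)x_{Mesa} = 263/9, so x_{Mesa} = 32.875.
Then x_{Pike} = 118/3 − (1/3)·32.875 = 28.375.
Equilibrium price: P = 341 − 2·61.25 = 218.5.

218.5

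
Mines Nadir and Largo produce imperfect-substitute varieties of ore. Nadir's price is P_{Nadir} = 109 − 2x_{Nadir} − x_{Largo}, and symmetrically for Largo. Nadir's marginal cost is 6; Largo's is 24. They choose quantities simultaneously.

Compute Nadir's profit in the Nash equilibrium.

950.48

Mine Nadir's profit: π = x_{Nadir}(109 − 2x_{Nadir} − x_{Largo}) − 6x_{Nadir}.
∂π/∂x_{Nadir} = 103 − 4x_{Nadir} − x_{Largo} = 0 ⇒ x_{Nadir} = 25.75 − 0.25x_{Largo}.
Similarly x_{Largo} = 21.25 − 0.25x_{Nadir}.
Solving the two reaction functions simultaneously: (1 − (−0.25)(−0.25))x_{Nadir} = 25.75 − 0.25·21.25, so 0.9375x_{Nadir} = 20.4375 and x_{Nadir} = 21.8.
Then x_{Largo} = 21.25 − 0.25·21.8 = 15.8.
P_{Nadir} = 109 − 2·21.8 − 15.8 = 49.6.
Profit = (49.6 − 6)·21.8 = 950.48.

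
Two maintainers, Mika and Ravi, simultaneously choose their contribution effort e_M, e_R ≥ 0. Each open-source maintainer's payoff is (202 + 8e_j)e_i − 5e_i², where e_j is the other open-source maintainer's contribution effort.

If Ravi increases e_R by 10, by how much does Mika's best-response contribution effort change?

Mika's payoff is (202 + 8e_R)e_M − 5e_M².
∂π/∂e_M = 202 + 8e_R − 10e_M = 0, so e_M = 20.2 + 0.8e_R.
The reaction-function slope is 0.8, so a 10-unit rise in e_R moves e_M by 0.8 × 10 = 8. Mika's best response rises — the actions are strategic complements.

8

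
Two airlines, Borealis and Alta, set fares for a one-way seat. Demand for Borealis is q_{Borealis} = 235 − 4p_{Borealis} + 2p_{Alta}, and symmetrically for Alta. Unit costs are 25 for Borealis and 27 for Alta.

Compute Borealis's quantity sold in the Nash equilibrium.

Borealis's profit: π = (p_{Borealis} − 25)(235 − 4p_{Borealis} + 2p_{Alta}).
∂π/∂p_{Borealis} = 335 − 8p_{Borealis} + 2p_{Alta} = 0 ⇒ p_{Borealis} = 41.875 + 0.25p_{Alta}.
Similarly p_{Alta} = 42.875 + 0.25p_{Borealis}.
Substituting the second reaction function into the first: p_{Borealis} = 41.875 + 0.25(42.875 + 0.25p_{Borealis}), which gives 0.9375p_{Borealis} = 1683/32 ⇒ p_{Borealis} = 56.1.
Then p_{Alta} = 42.875 + 0.25·56.1 = 56.9.
q_{Borealis} = 235 − 4·56.1 + 2·56.9 = 124.4.

124.4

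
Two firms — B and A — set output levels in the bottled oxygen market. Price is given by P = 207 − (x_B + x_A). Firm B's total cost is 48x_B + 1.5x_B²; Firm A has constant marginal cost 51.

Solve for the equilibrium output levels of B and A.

Firm B's profit: π = x_B(207 − (x_B + x_A)) − 48x_B − 1.5x_B².
∂π/∂x_B = 159 − 5x_B − x_A = 0, so x_B = 31.8 − 0.2x_A.
For A: ∂π/∂x_A = 156 − 2x_A − x_B = 0 ⇒ x_A = 78 − 0.5x_B.
Substituting the second reaction function into the first: x_B = 31.8 − 0.2(78 − 0.5x_B), which gives 0.9x_B = 16.2 ⇒ x_B = 18.
Then x_A = 78 − 0.5·18 = 69.

18, 69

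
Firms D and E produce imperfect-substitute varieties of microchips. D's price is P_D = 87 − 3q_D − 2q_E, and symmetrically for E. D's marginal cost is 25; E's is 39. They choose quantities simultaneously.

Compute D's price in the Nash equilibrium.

50.875

Firm D's profit: π = q_D(87 − 3q_D − 2q_E) − 25q_D.
∂π/∂q_D = 62 − 6q_D − 2q_E = 0 ⇒ q_D = 31/3 − (1/3)q_E.
Similarly q_E = 8 − (1/3)q_D.
Substituting the second reaction function into the first: q_D = 31/3 − (1/3)(8 − (1/3)q_D), which gives (8/9)q_D = 23/3 ⇒ q_D = 8.625.
Then q_E = 8 − (1/3)·8.625 = 5.125.
P_D = 87 − 3·8.625 − 2·5.125 = 50.875.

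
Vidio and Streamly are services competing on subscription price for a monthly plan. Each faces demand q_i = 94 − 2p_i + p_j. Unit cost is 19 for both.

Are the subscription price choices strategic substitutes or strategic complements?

strategic complements

Vidio's profit: π = (p_{Vidio} − 19)(94 − 2p_{Vidio} + p_{Streamly}).
∂π/∂p_{Vidio} = 132 − 4p_{Vidio} + p_{Streamly} = 0 ⇒ p_{Vidio} = 33 + 0.25p_{Streamly}.
The best-response slope dp_{Vidio}/dp_{Streamly} = 0.25 > 0: the reaction function is upward-sloping, so the choices are strategic complements.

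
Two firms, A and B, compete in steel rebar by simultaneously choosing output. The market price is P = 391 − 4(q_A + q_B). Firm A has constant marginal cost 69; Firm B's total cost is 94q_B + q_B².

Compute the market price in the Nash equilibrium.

Firm A's profit: π = q_A(391 − 4(q_A + q_B)) − 69q_A.
∂π/∂q_A = 322 − 8q_A − 4q_B = 0, so q_A = 40.25 − 0.5q_B.
For B: ∂π/∂q_B = 297 − 10q_B − 4q_A = 0 ⇒ q_B = 29.7 − 0.4q_A.
Substituting the second reaction function into the first: q_A = 40.25 − 0.5(29.7 − 0.4q_A), which gives 0.8q_A = 25.4 ⇒ q_A = 31.75.
Then q_B = 29.7 − 0.4·31.75 = 17.
Equilibrium price: P = 391 − 4·48.75 = 196.

196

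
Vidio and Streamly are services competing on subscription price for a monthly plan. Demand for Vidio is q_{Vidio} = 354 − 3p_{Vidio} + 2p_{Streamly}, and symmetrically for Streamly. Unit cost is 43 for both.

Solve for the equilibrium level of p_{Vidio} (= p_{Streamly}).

Vidio's profit: π = (p_{Vidio} − 43)(354 − 3p_{Vidio} + 2p_{Streamly}).
∂π/∂p_{Vidio} = 483 − 6p_{Vidio} + 2p_{Streamly} = 0 ⇒ p_{Vidio} = 80.5 + (1/3)p_{Streamly}.
The game is symmetric, so in equilibrium p_{Streamly} = p_{Vidio}: the reaction function gives (2/3)p_{Vidio} = 80.5, hence p_{Vidio} = 120.75.

120.75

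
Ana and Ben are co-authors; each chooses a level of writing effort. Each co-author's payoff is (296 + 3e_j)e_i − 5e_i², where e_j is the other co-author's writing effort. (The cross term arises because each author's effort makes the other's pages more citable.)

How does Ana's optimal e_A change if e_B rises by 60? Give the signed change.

18

Ana's payoff is (296 + 3e_B)e_A − 5e_A².
∂π/∂e_A = 296 + 3e_B − 10e_A = 0, so e_A = 29.6 + 0.3e_B.
The reaction-function slope is 0.3, so a 60-unit rise in e_B moves e_A by 0.3 × 60 = 18. Ana's best response rises — the actions are strategic complements.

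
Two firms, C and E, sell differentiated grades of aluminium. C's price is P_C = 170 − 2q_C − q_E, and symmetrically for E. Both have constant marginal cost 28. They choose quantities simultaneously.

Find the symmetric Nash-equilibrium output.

Firm C's profit: π = q_C(170 − 2q_C − q_E) − 28q_C.
∂π/∂q_C = 142 − 4q_C − q_E = 0 ⇒ q_C = 35.5 − 0.25q_E.
Setting q_C = q_E in the reaction function: q_C = 35.5 − 0.25q_C, so q_C = 35.5 / 1.25 = 28.4.

28.4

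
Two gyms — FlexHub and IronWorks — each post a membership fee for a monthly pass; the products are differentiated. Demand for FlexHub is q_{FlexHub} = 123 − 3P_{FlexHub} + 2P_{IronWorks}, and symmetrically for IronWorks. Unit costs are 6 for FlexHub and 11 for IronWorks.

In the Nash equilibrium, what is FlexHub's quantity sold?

90.5625

FlexHub's profit: π = (P_{FlexHub} − 6)(123 − 3P_{FlexHub} + 2P_{IronWorks}).
∂π/∂P_{FlexHub} = 141 − 6P_{FlexHub} + 2P_{IronWorks} = 0 ⇒ P_{FlexHub} = 23.5 + (1/3)P_{IronWorks}.
Similarly P_{IronWorks} = 26 + (1/3)P_{FlexHub}.
Plugging P_{IronWorks} into FlexHub's best response: P_{FlexHub} = 23.5 + (1/3)(26 + (1/3)P_{FlexHub}) ⇒ (8/9)P_{FlexHub} = 193/6, so P_{FlexHub} = 36.1875.
Then P_{IronWorks} = 26 + (1/3)·36.1875 = 38.0625.
q_{FlexHub} = 123 − 3·36.1875 + 2·38.0625 = 90.5625.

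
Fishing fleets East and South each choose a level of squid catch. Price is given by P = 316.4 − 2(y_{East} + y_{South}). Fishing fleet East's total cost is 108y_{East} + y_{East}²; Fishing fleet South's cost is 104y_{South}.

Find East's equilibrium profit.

1253.3808

Fishing fleet East's profit: π = y_{East}(316.4 − 2(y_{East} + y_{South})) − 108y_{East} − y_{East}².
∂π/∂y_{East} = 208.4 − 6y_{East} − 2y_{South} = 0, so y_{East} = 521/15 − (1/3)y_{South}.
For South: ∂π/∂y_{South} = 212.4 − 4y_{South} − 2y_{East} = 0 ⇒ y_{South} = 53.1 − 0.5y_{East}.
Substituting the second reaction function into the first: y_{East} = 521/15 − (1/3)(53.1 − 0.5y_{East}), which gives (5/6)y_{East} = 511/30 ⇒ y_{East} = 20.44.
Then y_{South} = 53.1 − 0.5·20.44 = 42.88.
Price P = 316.4 − 2·63.32 = 189.76.
East's profit: (189.76 − 108)·20.44 − (20.44)² = 1253.3808.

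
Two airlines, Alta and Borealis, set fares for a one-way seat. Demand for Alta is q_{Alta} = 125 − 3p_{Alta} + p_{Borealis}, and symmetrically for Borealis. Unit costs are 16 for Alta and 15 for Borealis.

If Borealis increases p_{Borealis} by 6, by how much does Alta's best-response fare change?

Alta's profit: π = (p_{Alta} − 16)(125 − 3p_{Alta} + p_{Borealis}).
∂π/∂p_{Alta} = 173 − 6p_{Alta} + p_{Borealis} = 0 ⇒ p_{Alta} = 173/6 + (1/6)p_{Borealis}.
The reaction-function slope is 1/6, so a 6-unit rise in p_{Borealis} moves p_{Alta} by 1/6 × 6 = 1. Alta's best response rises — the actions are strategic complements.

1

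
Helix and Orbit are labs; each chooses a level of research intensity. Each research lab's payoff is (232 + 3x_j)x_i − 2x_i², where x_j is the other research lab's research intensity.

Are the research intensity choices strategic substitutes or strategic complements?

Helix's payoff is (232 + 3x_O)x_H − 2x_H².
∂π/∂x_H = 232 + 3x_O − 4x_H = 0, so x_H = 58 + 0.75x_O.
The best-response slope dx_H/dx_O = 0.75 > 0: the reaction function is upward-sloping, so the choices are strategic complements.

strategic complements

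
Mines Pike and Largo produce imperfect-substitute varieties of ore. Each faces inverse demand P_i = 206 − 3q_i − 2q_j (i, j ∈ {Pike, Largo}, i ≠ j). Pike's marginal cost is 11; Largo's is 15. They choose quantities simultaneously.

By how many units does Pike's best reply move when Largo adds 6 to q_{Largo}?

-2

Mine Pike's profit: π = q_{Pike}(206 − 3q_{Pike} − 2q_{Largo}) − 11q_{Pike}.
∂π/∂q_{Pike} = 195 − 6q_{Pike} − 2q_{Largo} = 0 ⇒ q_{Pike} = 32.5 − (1/3)q_{Largo}.
The reaction-function slope is −1/3, so a 6-unit rise in q_{Largo} moves q_{Pike} by −1/3 × 6 = −2. Pike's best response falls — the actions are strategic substitutes.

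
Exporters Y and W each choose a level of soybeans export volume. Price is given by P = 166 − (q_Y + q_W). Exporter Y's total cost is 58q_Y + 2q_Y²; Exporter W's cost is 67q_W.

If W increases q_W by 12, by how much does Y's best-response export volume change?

Exporter Y's profit: π = q_Y(166 − (q_Y + q_W)) − 58q_Y − 2q_Y².
∂π/∂q_Y = 108 − 6q_Y − q_W = 0, so q_Y = 18 − (1/6)q_W.
The reaction-function slope is −1/6, so a 12-unit rise in q_W moves q_Y by −1/6 × 12 = −2. Y's best response falls — the actions are strategic substitutes.

-2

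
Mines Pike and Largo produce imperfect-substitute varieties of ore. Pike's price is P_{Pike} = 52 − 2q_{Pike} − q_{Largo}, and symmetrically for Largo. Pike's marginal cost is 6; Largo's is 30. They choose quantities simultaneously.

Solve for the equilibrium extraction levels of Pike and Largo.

10.8, 2.8

Mine Pike's profit: π = q_{Pike}(52 − 2q_{Pike} − q_{Largo}) − 6q_{Pike}.
∂π/∂q_{Pike} = 46 − 4q_{Pike} − q_{Largo} = 0 ⇒ q_{Pike} = 11.5 − 0.25q_{Largo}.
Similarly q_{Largo} = 5.5 − 0.25q_{Pike}.
Plugging q_{Largo} into Pike's best response: q_{Pike} = 11.5 − 0.25(5.5 − 0.25q_{Pike}) ⇒ 0.9375q_{Pike} = 10.125, so q_{Pike} = 10.8.
Then q_{Largo} = 5.5 − 0.25·10.8 = 2.8.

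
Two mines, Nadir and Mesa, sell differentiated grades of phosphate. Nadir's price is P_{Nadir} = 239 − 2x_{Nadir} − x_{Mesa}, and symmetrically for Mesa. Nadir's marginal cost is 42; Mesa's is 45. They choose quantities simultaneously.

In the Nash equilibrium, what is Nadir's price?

121.2

Mine Nadir's profit: π = x_{Nadir}(239 − 2x_{Nadir} − x_{Mesa}) − 42x_{Nadir}.
∂π/∂x_{Nadir} = 197 − 4x_{Nadir} − x_{Mesa} = 0 ⇒ x_{Nadir} = 49.25 − 0.25x_{Mesa}.
Similarly x_{Mesa} = 48.5 − 0.25x_{Nadir}.
Plugging x_{Mesa} into Nadir's best response: x_{Nadir} = 49.25 − 0.25(48.5 − 0.25x_{Nadir}) ⇒ 0.9375x_{Nadir} = 37.125, so x_{Nadir} = 39.6.
Then x_{Mesa} = 48.5 − 0.25·39.6 = 38.6.
P_{Nadir} = 239 − 2·39.6 − 38.6 = 121.2.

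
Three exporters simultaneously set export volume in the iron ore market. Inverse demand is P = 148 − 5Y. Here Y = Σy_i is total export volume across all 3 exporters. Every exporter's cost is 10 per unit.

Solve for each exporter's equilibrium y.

6.9

A representative exporter's profit is π_i = y_i(148 − 5Y) − 10y_i, with Y = y_i + Σ_{j≠i} y_j.
First-order condition: 138 − 10y_i − 5Σ_{j≠i} y_j = 0.
With identical exporters, set every y_j = y: then 138 − 10y − 10y = 0, i.e. y = 138/20 = 6.9.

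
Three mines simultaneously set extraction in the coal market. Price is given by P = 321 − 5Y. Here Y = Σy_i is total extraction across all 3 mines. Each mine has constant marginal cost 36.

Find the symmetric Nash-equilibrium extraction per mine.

14.25

A representative mine's profit is π_i = y_i(321 − 5Y) − 36y_i, with Y = y_i + Σ_{j≠i} y_j.
First-order condition: 285 − 10y_i − 5Σ_{j≠i} y_j = 0.
Imposing symmetry (y_j = y for all j) turns Σ_{j≠i} y_j into 2y, so 285 = 20y and y = 14.25.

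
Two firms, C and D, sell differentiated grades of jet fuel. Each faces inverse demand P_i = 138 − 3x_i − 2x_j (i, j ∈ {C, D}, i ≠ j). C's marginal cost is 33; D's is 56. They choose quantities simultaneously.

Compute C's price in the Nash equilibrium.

Firm C's profit: π = x_C(138 − 3x_C − 2x_D) − 33x_C.
∂π/∂x_C = 105 − 6x_C − 2x_D = 0 ⇒ x_C = 17.5 − (1/3)x_D.
Similarly x_D = 41/3 − (1/3)x_C.
Substituting the second reaction function into the first: x_C = 17.5 − (1/3)(41/3 − (1/3)x_C), which gives (8/9)x_C = 233/18 ⇒ x_C = 14.5625.
Then x_D = 41/3 − (1/3)·14.5625 = 8.8125.
P_C = 138 − 3·14.5625 − 2·8.8125 = 76.6875.

76.6875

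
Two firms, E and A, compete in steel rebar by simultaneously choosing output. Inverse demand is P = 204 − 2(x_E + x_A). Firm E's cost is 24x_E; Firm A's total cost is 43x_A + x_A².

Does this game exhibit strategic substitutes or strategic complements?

strategic substitutes

Firm E's profit: π = x_E(204 − 2(x_E + x_A)) − 24x_E.
∂π/∂x_E = 180 − 4x_E − 2x_A = 0, so x_E = 45 − 0.5x_A.
The best-response slope dx_E/dx_A = −0.5 < 0: the reaction function is downward-sloping, so the choices are strategic substitutes.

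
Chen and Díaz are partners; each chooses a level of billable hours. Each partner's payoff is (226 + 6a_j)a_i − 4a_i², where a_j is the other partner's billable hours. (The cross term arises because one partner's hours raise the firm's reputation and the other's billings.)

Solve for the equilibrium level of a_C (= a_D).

Chen's payoff is (226 + 6a_D)a_C − 4a_C².
∂π/∂a_C = 226 + 6a_D − 8a_C = 0, so a_C = 28.25 + 0.75a_D.
By symmetry a_D = a_C; substituting into the reaction function, 0.25a_C = 28.25 and a_C = 113.

113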